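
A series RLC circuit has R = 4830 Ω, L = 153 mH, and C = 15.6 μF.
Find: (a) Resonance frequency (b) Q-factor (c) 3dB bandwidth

Step 1 — Resonance: ω₀ = 1/√(LC) = 1/√(0.153·1.56e-05) = 647.3 rad/s.
Step 2 — f₀ = ω₀/(2π) = 103 Hz.
Step 3 — Series Q: Q = ω₀L/R = 647.3·0.153/4830 = 0.0205.
Step 4 — Bandwidth: Δω = ω₀/Q = 3.157e+04 rad/s; BW = Δω/(2π) = 5024 Hz.

(a) f₀ = 103 Hz  (b) Q = 0.0205  (c) BW = 5024 Hz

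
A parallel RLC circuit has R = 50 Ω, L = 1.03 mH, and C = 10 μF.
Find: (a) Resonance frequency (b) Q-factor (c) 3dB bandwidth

Step 1 — Resonance: ω₀ = 1/√(LC) = 1/√(0.00103·1e-05) = 9853 rad/s.
Step 2 — f₀ = ω₀/(2π) = 1568 Hz.
Step 3 — Parallel Q: Q = R/(ω₀L) = 50/(9853·0.00103) = 4.927.
Step 4 — Bandwidth: Δω = ω₀/Q = 2000 rad/s; BW = Δω/(2π) = 318.3 Hz.

(a) f₀ = 1568 Hz  (b) Q = 4.927  (c) BW = 318.3 Hz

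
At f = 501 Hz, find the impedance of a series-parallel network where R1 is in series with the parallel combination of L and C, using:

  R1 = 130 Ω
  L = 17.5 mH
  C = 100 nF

Step 1 — Angular frequency: ω = 2π·f = 2π·501 = 3148 rad/s.
Step 2 — Component impedances:
  R1: Z = R = 130 Ω
  L: Z = jωL = j·3148·0.0175 = 0 + j55.09 Ω
  C: Z = 1/(jωC) = -j/(ω·C) = 0 - j3177 Ω
Step 3 — Parallel branch: L || C = 1/(1/L + 1/C) = 0 + j56.06 Ω.
Step 4 — Series with R1: Z_total = R1 + (L || C) = 130 + j56.06 Ω = 141.6∠23.3° Ω.

Z = 130 + j56.06 Ω = 141.6∠23.3° Ω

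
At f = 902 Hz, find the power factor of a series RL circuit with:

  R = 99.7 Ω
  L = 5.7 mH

Step 1 — Angular frequency: ω = 2π·f = 2π·902 = 5667 rad/s.
Step 2 — Component impedances:
  R: Z = R = 99.7 Ω
  L: Z = jωL = j·5667·0.0057 = 0 + j32.3 Ω
Step 3 — Series combination: Z_total = R + L = 99.7 + j32.3 Ω = 104.8∠18.0° Ω.
Step 4 — Power factor: PF = cos(φ) = Re(Z)/|Z| = 99.7/104.8 = 0.9513.
Step 5 — Type: Im(Z) = 32.3 ⇒ lagging (phase φ = 18.0°).

PF = 0.9513 (lagging, φ = 18.0°)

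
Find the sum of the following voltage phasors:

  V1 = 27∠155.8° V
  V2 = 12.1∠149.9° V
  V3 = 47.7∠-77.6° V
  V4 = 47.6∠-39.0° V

Step 1 — Convert each phasor to rectangular form:
  V1 = 27·(cos(155.8°) + j·sin(155.8°)) = -24.63 + j11.07 V
  V2 = 12.1·(cos(149.9°) + j·sin(149.9°)) = -10.47 + j6.068 V
  V3 = 47.7·(cos(-77.6°) + j·sin(-77.6°)) = 10.24 - j46.59 V
  V4 = 47.6·(cos(-39.0°) + j·sin(-39.0°)) = 36.99 - j29.96 V
Step 2 — Sum components: V_total = 12.14 - j59.41 V.
Step 3 — Convert to polar: |V_total| = 60.63 V, ∠V_total = -78.5°.

V_total = 60.63∠-78.5° V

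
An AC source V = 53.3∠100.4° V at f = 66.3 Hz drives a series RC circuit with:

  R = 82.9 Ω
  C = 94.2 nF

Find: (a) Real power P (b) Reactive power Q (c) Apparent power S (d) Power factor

Step 1 — Angular frequency: ω = 2π·f = 2π·66.3 = 416.6 rad/s.
Step 2 — Component impedances:
  R: Z = R = 82.9 Ω
  C: Z = 1/(jωC) = -j/(ω·C) = 0 - j2.548e+04 Ω
Step 3 — Series combination: Z_total = R + C = 82.9 - j2.548e+04 Ω = 2.548e+04∠-89.8° Ω.
Step 4 — Source phasor: V = 53.3∠100.4° V = -9.622 + j52.42 V.
Step 5 — Current: I = V / Z = -0.002058 - j0.0003709 A = 0.002092∠-169.8° A.
Step 6 — Complex power: S = V·I* = 0.0003627 - j0.1115 VA.
Step 7 — Real power: P = Re(S) = 0.0003627 W.
Step 8 — Reactive power: Q = Im(S) = -0.1115 VAR.
Step 9 — Apparent power: |S| = 0.1115 VA.
Step 10 — Power factor: PF = P/|S| = 0.003253 (leading).

(a) P = 0.0003627 W  (b) Q = -0.1115 VAR  (c) S = 0.1115 VA  (d) PF = 0.003253 (leading)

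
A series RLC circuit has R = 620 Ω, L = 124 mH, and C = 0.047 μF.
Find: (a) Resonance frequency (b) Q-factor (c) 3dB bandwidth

Step 1 — Resonance: ω₀ = 1/√(LC) = 1/√(0.124·4.7e-08) = 1.31e+04 rad/s.
Step 2 — f₀ = ω₀/(2π) = 2085 Hz.
Step 3 — Series Q: Q = ω₀L/R = 1.31e+04·0.124/620 = 2.62.
Step 4 — Bandwidth: Δω = ω₀/Q = 5000 rad/s; BW = Δω/(2π) = 795.8 Hz.

(a) f₀ = 2085 Hz  (b) Q = 2.62  (c) BW = 795.8 Hz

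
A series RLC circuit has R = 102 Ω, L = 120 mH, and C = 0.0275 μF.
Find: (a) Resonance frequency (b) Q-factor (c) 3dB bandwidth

Step 1 — Resonance: ω₀ = 1/√(LC) = 1/√(0.12·2.75e-08) = 1.741e+04 rad/s.
Step 2 — f₀ = ω₀/(2π) = 2771 Hz.
Step 3 — Series Q: Q = ω₀L/R = 1.741e+04·0.12/102 = 20.48.
Step 4 — Bandwidth: Δω = ω₀/Q = 850 rad/s; BW = Δω/(2π) = 135.3 Hz.

(a) f₀ = 2771 Hz  (b) Q = 20.48  (c) BW = 135.3 Hz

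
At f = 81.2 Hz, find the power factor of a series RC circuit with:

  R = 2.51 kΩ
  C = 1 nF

Step 1 — Angular frequency: ω = 2π·f = 2π·81.2 = 510.2 rad/s.
Step 2 — Component impedances:
  R: Z = R = 2510 Ω
  C: Z = 1/(jωC) = -j/(ω·C) = 0 - j1.96e+06 Ω
Step 3 — Series combination: Z_total = R + C = 2510 - j1.96e+06 Ω = 1.96e+06∠-89.9° Ω.
Step 4 — Power factor: PF = cos(φ) = Re(Z)/|Z| = 2510/1.96e+06 = 0.001281.
Step 5 — Type: Im(Z) = -1.96e+06 ⇒ leading (phase φ = -89.9°).

PF = 0.001281 (leading, φ = -89.9°)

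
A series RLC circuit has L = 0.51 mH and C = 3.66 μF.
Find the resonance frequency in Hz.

Step 1 — Resonance condition Im(Z)=0 gives ω₀ = 1/√(LC).
Step 2 — ω₀ = 1/√(0.00051·3.66e-06) = 2.315e+04 rad/s.
Step 3 — f₀ = ω₀/(2π) = 3684 Hz.

f₀ = 3684 Hz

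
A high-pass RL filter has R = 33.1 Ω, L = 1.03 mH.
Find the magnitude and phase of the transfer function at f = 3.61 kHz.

Step 1 — Angular frequency: ω = 2π·3610 = 2.268e+04 rad/s.
Step 2 — Transfer function: H(jω) = jωL/(R + jωL).
Step 3 — Numerator jωL = j·23.36; denominator R + jωL = 33.1 + j23.36.
Step 4 — H = 0.3325 + j0.4711.
Step 5 — Magnitude: |H| = 0.5767 (-4.8 dB); phase: φ = 54.8°.

|H| = 0.5767 (-4.8 dB), φ = 54.8°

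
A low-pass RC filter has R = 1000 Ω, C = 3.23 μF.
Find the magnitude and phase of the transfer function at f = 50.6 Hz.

Step 1 — Angular frequency: ω = 2π·50.6 = 317.9 rad/s.
Step 2 — Transfer function: H(jω) = 1/(1 + jωRC).
Step 3 — Denominator: 1 + jωRC = 1 + j·317.9·1000·3.23e-06 = 1 + j1.027.
Step 4 — H = 0.4867 - j0.4998.
Step 5 — Magnitude: |H| = 0.6977 (-3.1 dB); phase: φ = -45.8°.

|H| = 0.6977 (-3.1 dB), φ = -45.8°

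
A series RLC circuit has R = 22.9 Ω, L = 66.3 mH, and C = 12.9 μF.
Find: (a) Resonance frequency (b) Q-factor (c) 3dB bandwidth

Step 1 — Resonance: ω₀ = 1/√(LC) = 1/√(0.0663·1.29e-05) = 1081 rad/s.
Step 2 — f₀ = ω₀/(2π) = 172.1 Hz.
Step 3 — Series Q: Q = ω₀L/R = 1081·0.0663/22.9 = 3.131.
Step 4 — Bandwidth: Δω = ω₀/Q = 345.4 rad/s; BW = Δω/(2π) = 54.97 Hz.

(a) f₀ = 172.1 Hz  (b) Q = 3.131  (c) BW = 54.97 Hz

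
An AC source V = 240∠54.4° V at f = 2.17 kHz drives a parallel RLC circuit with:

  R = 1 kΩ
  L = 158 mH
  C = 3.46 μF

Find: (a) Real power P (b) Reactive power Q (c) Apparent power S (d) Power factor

Step 1 — Angular frequency: ω = 2π·f = 2π·2170 = 1.363e+04 rad/s.
Step 2 — Component impedances:
  R: Z = R = 1000 Ω
  L: Z = jωL = j·1.363e+04·0.158 = 0 + j2154 Ω
  C: Z = 1/(jωC) = -j/(ω·C) = 0 - j21.2 Ω
Step 3 — Parallel combination: 1/Z_total = 1/R + 1/L + 1/C; Z_total = 0.4581 - j21.4 Ω = 21.4∠-88.8° Ω.
Step 4 — Source phasor: V = 240∠54.4° V = 139.7 + j195.1 V.
Step 5 — Current: I = V / Z = -8.976 + j6.721 A = 11.21∠143.2° A.
Step 6 — Complex power: S = V·I* = 57.6 - j2691 VA.
Step 7 — Real power: P = Re(S) = 57.6 W.
Step 8 — Reactive power: Q = Im(S) = -2691 VAR.
Step 9 — Apparent power: |S| = 2691 VA.
Step 10 — Power factor: PF = P/|S| = 0.0214 (leading).

(a) P = 57.6 W  (b) Q = -2691 VAR  (c) S = 2691 VA  (d) PF = 0.0214 (leading)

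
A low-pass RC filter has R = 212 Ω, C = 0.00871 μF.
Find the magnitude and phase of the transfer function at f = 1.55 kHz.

Step 1 — Angular frequency: ω = 2π·1550 = 9739 rad/s.
Step 2 — Transfer function: H(jω) = 1/(1 + jωRC).
Step 3 — Denominator: 1 + jωRC = 1 + j·9739·212·8.71e-09 = 1 + j0.01798.
Step 4 — H = 0.9997 - j0.01798.
Step 5 — Magnitude: |H| = 0.9998 (-0.0 dB); phase: φ = -1.0°.

|H| = 0.9998 (-0.0 dB), φ = -1.0°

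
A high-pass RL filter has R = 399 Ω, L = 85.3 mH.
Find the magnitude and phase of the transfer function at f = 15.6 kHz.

Step 1 — Angular frequency: ω = 2π·1.56e+04 = 9.802e+04 rad/s.
Step 2 — Transfer function: H(jω) = jωL/(R + jωL).
Step 3 — Numerator jωL = j·8361; denominator R + jωL = 399 + j8361.
Step 4 — H = 0.9977 + j0.04761.
Step 5 — Magnitude: |H| = 0.9989 (-0.0 dB); phase: φ = 2.7°.

|H| = 0.9989 (-0.0 dB), φ = 2.7°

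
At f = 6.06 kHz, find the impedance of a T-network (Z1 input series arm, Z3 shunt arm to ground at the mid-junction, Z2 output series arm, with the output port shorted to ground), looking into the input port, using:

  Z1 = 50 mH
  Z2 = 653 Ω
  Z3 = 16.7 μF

Step 1 — Angular frequency: ω = 2π·f = 2π·6060 = 3.808e+04 rad/s.
Step 2 — Component impedances:
  Z1: Z = jωL = j·3.808e+04·0.05 = 0 + j1904 Ω
  Z2: Z = R = 653 Ω
  Z3: Z = 1/(jωC) = -j/(ω·C) = 0 - j1.573 Ω
Step 3 — With the output port shorted to ground, the output series arm Z2 runs from the junction to ground; the shunt arm Z3 also runs from the junction to ground. They appear in parallel: Z3 || Z2 = 0.003787 - j1.573 Ω.
Step 4 — Series with input arm Z1: Z_in = Z1 + (Z3 || Z2) = 0.003787 + j1902 Ω = 1902∠90.0° Ω.

Z = 0.003787 + j1902 Ω = 1902∠90.0° Ω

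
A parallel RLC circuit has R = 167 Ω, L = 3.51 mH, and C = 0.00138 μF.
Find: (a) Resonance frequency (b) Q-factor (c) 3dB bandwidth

Step 1 — Resonance: ω₀ = 1/√(LC) = 1/√(0.00351·1.38e-09) = 4.544e+05 rad/s.
Step 2 — f₀ = ω₀/(2π) = 7.231e+04 Hz.
Step 3 — Parallel Q: Q = R/(ω₀L) = 167/(4.544e+05·0.00351) = 0.1047.
Step 4 — Bandwidth: Δω = ω₀/Q = 4.339e+06 rad/s; BW = Δω/(2π) = 6.906e+05 Hz.

(a) f₀ = 7.231e+04 Hz  (b) Q = 0.1047  (c) BW = 6.906e+05 Hz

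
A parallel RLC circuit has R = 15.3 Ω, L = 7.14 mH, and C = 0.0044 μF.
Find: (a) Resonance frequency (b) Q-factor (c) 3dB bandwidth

Step 1 — Resonance: ω₀ = 1/√(LC) = 1/√(0.00714·4.4e-09) = 1.784e+05 rad/s.
Step 2 — f₀ = ω₀/(2π) = 2.84e+04 Hz.
Step 3 — Parallel Q: Q = R/(ω₀L) = 15.3/(1.784e+05·0.00714) = 0.01201.
Step 4 — Bandwidth: Δω = ω₀/Q = 1.485e+07 rad/s; BW = Δω/(2π) = 2.364e+06 Hz.

(a) f₀ = 2.84e+04 Hz  (b) Q = 0.01201  (c) BW = 2.364e+06 Hz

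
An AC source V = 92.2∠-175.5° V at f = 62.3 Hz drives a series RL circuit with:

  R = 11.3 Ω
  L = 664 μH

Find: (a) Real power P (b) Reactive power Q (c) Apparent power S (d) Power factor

Step 1 — Angular frequency: ω = 2π·f = 2π·62.3 = 391.4 rad/s.
Step 2 — Component impedances:
  R: Z = R = 11.3 Ω
  L: Z = jωL = j·391.4·0.000664 = 0 + j0.2599 Ω
Step 3 — Series combination: Z_total = R + L = 11.3 + j0.2599 Ω = 11.3∠1.3° Ω.
Step 4 — Source phasor: V = 92.2∠-175.5° V = -91.92 - j7.234 V.
Step 5 — Current: I = V / Z = -8.145 - j0.4528 A = 8.157∠-176.8° A.
Step 6 — Complex power: S = V·I* = 751.9 + j17.29 VA.
Step 7 — Real power: P = Re(S) = 751.9 W.
Step 8 — Reactive power: Q = Im(S) = 17.29 VAR.
Step 9 — Apparent power: |S| = 752.1 VA.
Step 10 — Power factor: PF = P/|S| = 0.9997 (lagging).

(a) P = 751.9 W  (b) Q = 17.29 VAR  (c) S = 752.1 VA  (d) PF = 0.9997 (lagging)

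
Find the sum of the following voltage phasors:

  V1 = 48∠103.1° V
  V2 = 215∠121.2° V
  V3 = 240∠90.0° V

Step 1 — Convert each phasor to rectangular form:
  V1 = 48·(cos(103.1°) + j·sin(103.1°)) = -10.88 + j46.75 V
  V2 = 215·(cos(121.2°) + j·sin(121.2°)) = -111.4 + j183.9 V
  V3 = 240·(cos(90.0°) + j·sin(90.0°)) = 0 + j240 V
Step 2 — Sum components: V_total = -122.3 + j470.7 V.
Step 3 — Convert to polar: |V_total| = 486.3 V, ∠V_total = 104.6°.

V_total = 486.3∠104.6° V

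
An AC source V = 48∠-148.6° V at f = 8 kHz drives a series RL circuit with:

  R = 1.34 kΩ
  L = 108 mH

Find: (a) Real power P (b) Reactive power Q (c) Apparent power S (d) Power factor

Step 1 — Angular frequency: ω = 2π·f = 2π·8000 = 5.027e+04 rad/s.
Step 2 — Component impedances:
  R: Z = R = 1340 Ω
  L: Z = jωL = j·5.027e+04·0.108 = 0 + j5429 Ω
Step 3 — Series combination: Z_total = R + L = 1340 + j5429 Ω = 5592∠76.1° Ω.
Step 4 — Source phasor: V = 48∠-148.6° V = -40.97 - j25.01 V.
Step 5 — Current: I = V / Z = -0.006098 + j0.006042 A = 0.008584∠135.3° A.
Step 6 — Complex power: S = V·I* = 0.09874 + j0.4 VA.
Step 7 — Real power: P = Re(S) = 0.09874 W.
Step 8 — Reactive power: Q = Im(S) = 0.4 VAR.
Step 9 — Apparent power: |S| = 0.412 VA.
Step 10 — Power factor: PF = P/|S| = 0.2396 (lagging).

(a) P = 0.09874 W  (b) Q = 0.4 VAR  (c) S = 0.412 VA  (d) PF = 0.2396 (lagging)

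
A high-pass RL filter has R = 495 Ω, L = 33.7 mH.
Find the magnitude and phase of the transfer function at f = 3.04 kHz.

Step 1 — Angular frequency: ω = 2π·3040 = 1.91e+04 rad/s.
Step 2 — Transfer function: H(jω) = jωL/(R + jωL).
Step 3 — Numerator jωL = j·643.7; denominator R + jωL = 495 + j643.7.
Step 4 — H = 0.6284 + j0.4832.
Step 5 — Magnitude: |H| = 0.7927 (-2.0 dB); phase: φ = 37.6°.

|H| = 0.7927 (-2.0 dB), φ = 37.6°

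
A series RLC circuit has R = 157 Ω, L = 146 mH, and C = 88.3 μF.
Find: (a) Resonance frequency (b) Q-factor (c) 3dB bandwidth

Step 1 — Resonance condition Im(Z)=0 gives ω₀ = 1/√(LC).
Step 2 — ω₀ = 1/√(0.146·8.83e-05) = 278.5 rad/s.
Step 3 — f₀ = ω₀/(2π) = 44.33 Hz.
Step 4 — Series Q: Q = ω₀L/R = 278.5·0.146/157 = 0.259.
Step 5 — 3dB bandwidth: Δω = ω₀/Q = 1075 rad/s; BW = Δω/(2π) = 171.1 Hz.

(a) f₀ = 44.33 Hz  (b) Q = 0.259  (c) BW = 171.1 Hz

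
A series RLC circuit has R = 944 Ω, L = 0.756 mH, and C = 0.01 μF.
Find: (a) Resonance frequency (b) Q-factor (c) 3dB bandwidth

Step 1 — Resonance: ω₀ = 1/√(LC) = 1/√(0.000756·1e-08) = 3.637e+05 rad/s.
Step 2 — f₀ = ω₀/(2π) = 5.788e+04 Hz.
Step 3 — Series Q: Q = ω₀L/R = 3.637e+05·0.000756/944 = 0.2913.
Step 4 — Bandwidth: Δω = ω₀/Q = 1.249e+06 rad/s; BW = Δω/(2π) = 1.987e+05 Hz.

(a) f₀ = 5.788e+04 Hz  (b) Q = 0.2913  (c) BW = 1.987e+05 Hz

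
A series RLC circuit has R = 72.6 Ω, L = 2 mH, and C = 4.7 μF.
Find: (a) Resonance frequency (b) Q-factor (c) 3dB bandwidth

Step 1 — Resonance: ω₀ = 1/√(LC) = 1/√(0.002·4.7e-06) = 1.031e+04 rad/s.
Step 2 — f₀ = ω₀/(2π) = 1642 Hz.
Step 3 — Series Q: Q = ω₀L/R = 1.031e+04·0.002/72.6 = 0.2841.
Step 4 — Bandwidth: Δω = ω₀/Q = 3.63e+04 rad/s; BW = Δω/(2π) = 5777 Hz.

(a) f₀ = 1642 Hz  (b) Q = 0.2841  (c) BW = 5777 Hz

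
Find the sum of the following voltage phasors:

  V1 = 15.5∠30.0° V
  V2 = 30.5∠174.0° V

Step 1 — Convert each phasor to rectangular form:
  V1 = 15.5·(cos(30.0°) + j·sin(30.0°)) = 13.42 + j7.75 V
  V2 = 30.5·(cos(174.0°) + j·sin(174.0°)) = -30.33 + j3.188 V
Step 2 — Sum components: V_total = -16.91 + j10.94 V.
Step 3 — Convert to polar: |V_total| = 20.14 V, ∠V_total = 147.1°.

V_total = 20.14∠147.1° V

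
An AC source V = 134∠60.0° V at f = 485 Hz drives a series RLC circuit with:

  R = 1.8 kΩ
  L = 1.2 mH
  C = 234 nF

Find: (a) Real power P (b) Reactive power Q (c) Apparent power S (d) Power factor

Step 1 — Angular frequency: ω = 2π·f = 2π·485 = 3047 rad/s.
Step 2 — Component impedances:
  R: Z = R = 1800 Ω
  L: Z = jωL = j·3047·0.0012 = 0 + j3.657 Ω
  C: Z = 1/(jωC) = -j/(ω·C) = 0 - j1402 Ω
Step 3 — Series combination: Z_total = R + L + C = 1800 - j1399 Ω = 2280∠-37.8° Ω.
Step 4 — Source phasor: V = 134∠60.0° V = 67 + j116 V.
Step 5 — Current: I = V / Z = -0.008028 + j0.05823 A = 0.05878∠97.8° A.
Step 6 — Complex power: S = V·I* = 6.22 - j4.833 VA.
Step 7 — Real power: P = Re(S) = 6.22 W.
Step 8 — Reactive power: Q = Im(S) = -4.833 VAR.
Step 9 — Apparent power: |S| = 7.877 VA.
Step 10 — Power factor: PF = P/|S| = 0.7896 (leading).

(a) P = 6.22 W  (b) Q = -4.833 VAR  (c) S = 7.877 VA  (d) PF = 0.7896 (leading)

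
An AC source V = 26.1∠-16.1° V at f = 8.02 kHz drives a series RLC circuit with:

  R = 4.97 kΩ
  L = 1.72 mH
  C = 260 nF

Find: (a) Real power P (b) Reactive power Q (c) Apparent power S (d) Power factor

Step 1 — Angular frequency: ω = 2π·f = 2π·8020 = 5.039e+04 rad/s.
Step 2 — Component impedances:
  R: Z = R = 4970 Ω
  L: Z = jωL = j·5.039e+04·0.00172 = 0 + j86.67 Ω
  C: Z = 1/(jωC) = -j/(ω·C) = 0 - j76.33 Ω
Step 3 — Series combination: Z_total = R + L + C = 4970 + j10.35 Ω = 4970∠0.1° Ω.
Step 4 — Source phasor: V = 26.1∠-16.1° V = 25.08 - j7.238 V.
Step 5 — Current: I = V / Z = 0.005042 - j0.001467 A = 0.005251∠-16.2° A.
Step 6 — Complex power: S = V·I* = 0.1371 + j0.0002853 VA.
Step 7 — Real power: P = Re(S) = 0.1371 W.
Step 8 — Reactive power: Q = Im(S) = 0.0002853 VAR.
Step 9 — Apparent power: |S| = 0.1371 VA.
Step 10 — Power factor: PF = P/|S| = 1 (lagging).

(a) P = 0.1371 W  (b) Q = 0.0002853 VAR  (c) S = 0.1371 VA  (d) PF = 1 (lagging)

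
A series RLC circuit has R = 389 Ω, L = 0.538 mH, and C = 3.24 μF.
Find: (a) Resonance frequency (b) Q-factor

Step 1 — Resonance condition Im(Z)=0 gives ω₀ = 1/√(LC).
Step 2 — ω₀ = 1/√(0.000538·3.24e-06) = 2.395e+04 rad/s.
Step 3 — f₀ = ω₀/(2π) = 3812 Hz.
Step 4 — Series Q: Q = ω₀L/R = 2.395e+04·0.000538/389 = 0.03313.

(a) f₀ = 3812 Hz  (b) Q = 0.03313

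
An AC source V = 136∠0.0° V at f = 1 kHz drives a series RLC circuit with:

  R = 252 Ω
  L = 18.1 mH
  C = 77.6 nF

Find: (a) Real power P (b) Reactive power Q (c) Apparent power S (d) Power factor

Step 1 — Angular frequency: ω = 2π·f = 2π·1000 = 6283 rad/s.
Step 2 — Component impedances:
  R: Z = R = 252 Ω
  L: Z = jωL = j·6283·0.0181 = 0 + j113.7 Ω
  C: Z = 1/(jωC) = -j/(ω·C) = 0 - j2051 Ω
Step 3 — Series combination: Z_total = R + L + C = 252 - j1937 Ω = 1954∠-82.6° Ω.
Step 4 — Source phasor: V = 136∠0.0° V = 136 V.
Step 5 — Current: I = V / Z = 0.00898 + j0.06903 A = 0.06962∠82.6° A.
Step 6 — Complex power: S = V·I* = 1.221 - j9.389 VA.
Step 7 — Real power: P = Re(S) = 1.221 W.
Step 8 — Reactive power: Q = Im(S) = -9.389 VAR.
Step 9 — Apparent power: |S| = 9.468 VA.
Step 10 — Power factor: PF = P/|S| = 0.129 (leading).

(a) P = 1.221 W  (b) Q = -9.389 VAR  (c) S = 9.468 VA  (d) PF = 0.129 (leading)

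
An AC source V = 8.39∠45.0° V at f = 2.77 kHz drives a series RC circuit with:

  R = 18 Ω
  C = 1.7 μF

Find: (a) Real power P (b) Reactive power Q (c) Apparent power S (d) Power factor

Step 1 — Angular frequency: ω = 2π·f = 2π·2770 = 1.74e+04 rad/s.
Step 2 — Component impedances:
  R: Z = R = 18 Ω
  C: Z = 1/(jωC) = -j/(ω·C) = 0 - j33.8 Ω
Step 3 — Series combination: Z_total = R + C = 18 - j33.8 Ω = 38.29∠-62.0° Ω.
Step 4 — Source phasor: V = 8.39∠45.0° V = 5.933 + j5.933 V.
Step 5 — Current: I = V / Z = -0.06392 + j0.2096 A = 0.2191∠107.0° A.
Step 6 — Complex power: S = V·I* = 0.8641 - j1.623 VA.
Step 7 — Real power: P = Re(S) = 0.8641 W.
Step 8 — Reactive power: Q = Im(S) = -1.623 VAR.
Step 9 — Apparent power: |S| = 1.838 VA.
Step 10 — Power factor: PF = P/|S| = 0.4701 (leading).

(a) P = 0.8641 W  (b) Q = -1.623 VAR  (c) S = 1.838 VA  (d) PF = 0.4701 (leading)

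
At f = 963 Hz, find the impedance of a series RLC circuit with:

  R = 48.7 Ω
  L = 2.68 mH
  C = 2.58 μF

Step 1 — Angular frequency: ω = 2π·f = 2π·963 = 6051 rad/s.
Step 2 — Component impedances:
  R: Z = R = 48.7 Ω
  L: Z = jωL = j·6051·0.00268 = 0 + j16.22 Ω
  C: Z = 1/(jωC) = -j/(ω·C) = 0 - j64.06 Ω
Step 3 — Series combination: Z_total = R + L + C = 48.7 - j47.84 Ω = 68.27∠-44.5° Ω.

Z = 48.7 - j47.84 Ω = 68.27∠-44.5° Ω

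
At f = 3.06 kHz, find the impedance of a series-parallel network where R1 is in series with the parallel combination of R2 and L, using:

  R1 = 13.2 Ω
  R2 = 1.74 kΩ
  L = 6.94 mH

Step 1 — Angular frequency: ω = 2π·f = 2π·3060 = 1.923e+04 rad/s.
Step 2 — Component impedances:
  R1: Z = R = 13.2 Ω
  R2: Z = R = 1740 Ω
  L: Z = jωL = j·1.923e+04·0.00694 = 0 + j133.4 Ω
Step 3 — Parallel branch: R2 || L = 1/(1/R2 + 1/L) = 10.17 + j132.7 Ω.
Step 4 — Series with R1: Z_total = R1 + (R2 || L) = 23.37 + j132.7 Ω = 134.7∠80.0° Ω.

Z = 23.37 + j132.7 Ω = 134.7∠80.0° Ω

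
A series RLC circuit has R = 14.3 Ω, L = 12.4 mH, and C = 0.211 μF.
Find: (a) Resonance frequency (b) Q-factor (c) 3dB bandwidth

Step 1 — Resonance condition Im(Z)=0 gives ω₀ = 1/√(LC).
Step 2 — ω₀ = 1/√(0.0124·2.11e-07) = 1.955e+04 rad/s.
Step 3 — f₀ = ω₀/(2π) = 3111 Hz.
Step 4 — Series Q: Q = ω₀L/R = 1.955e+04·0.0124/14.3 = 16.95.
Step 5 — 3dB bandwidth: Δω = ω₀/Q = 1153 rad/s; BW = Δω/(2π) = 183.5 Hz.

(a) f₀ = 3111 Hz  (b) Q = 16.95  (c) BW = 183.5 Hz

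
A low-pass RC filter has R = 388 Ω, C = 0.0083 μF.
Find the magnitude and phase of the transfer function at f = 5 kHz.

Step 1 — Angular frequency: ω = 2π·5000 = 3.142e+04 rad/s.
Step 2 — Transfer function: H(jω) = 1/(1 + jωRC).
Step 3 — Denominator: 1 + jωRC = 1 + j·3.142e+04·388·8.3e-09 = 1 + j0.1012.
Step 4 — H = 0.9899 - j0.1001.
Step 5 — Magnitude: |H| = 0.9949 (-0.0 dB); phase: φ = -5.8°.

|H| = 0.9949 (-0.0 dB), φ = -5.8°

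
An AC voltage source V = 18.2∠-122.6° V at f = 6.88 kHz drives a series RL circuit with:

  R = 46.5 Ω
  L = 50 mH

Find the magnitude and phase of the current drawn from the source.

Step 1 — Angular frequency: ω = 2π·f = 2π·6880 = 4.323e+04 rad/s.
Step 2 — Component impedances:
  R: Z = R = 46.5 Ω
  L: Z = jωL = j·4.323e+04·0.05 = 0 + j2161 Ω
Step 3 — Series combination: Z_total = R + L = 46.5 + j2161 Ω = 2162∠88.8° Ω.
Step 4 — Source phasor: V = 18.2∠-122.6° V = -9.806 - j15.33 V.
Step 5 — Ohm's law: I = V / Z_total = (-9.806 - j15.33) / (46.5 + j2161) = -0.007188 + j0.004382 A.
Step 6 — Convert to polar: |I| = 0.008418 A, ∠I = 148.6°.

I = 0.008418∠148.6° A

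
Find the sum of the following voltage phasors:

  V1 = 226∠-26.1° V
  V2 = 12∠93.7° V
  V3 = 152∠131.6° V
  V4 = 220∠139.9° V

Step 1 — Convert each phasor to rectangular form:
  V1 = 226·(cos(-26.1°) + j·sin(-26.1°)) = 203 - j99.43 V
  V2 = 12·(cos(93.7°) + j·sin(93.7°)) = -0.7744 + j11.97 V
  V3 = 152·(cos(131.6°) + j·sin(131.6°)) = -100.9 + j113.7 V
  V4 = 220·(cos(139.9°) + j·sin(139.9°)) = -168.3 + j141.7 V
Step 2 — Sum components: V_total = -67.02 + j167.9 V.
Step 3 — Convert to polar: |V_total| = 180.8 V, ∠V_total = 111.8°.

V_total = 180.8∠111.8° V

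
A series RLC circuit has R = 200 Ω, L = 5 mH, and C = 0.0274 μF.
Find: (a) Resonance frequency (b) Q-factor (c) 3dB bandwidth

Step 1 — Resonance: ω₀ = 1/√(LC) = 1/√(0.005·2.74e-08) = 8.544e+04 rad/s.
Step 2 — f₀ = ω₀/(2π) = 1.36e+04 Hz.
Step 3 — Series Q: Q = ω₀L/R = 8.544e+04·0.005/200 = 2.136.
Step 4 — Bandwidth: Δω = ω₀/Q = 4e+04 rad/s; BW = Δω/(2π) = 6366 Hz.

(a) f₀ = 1.36e+04 Hz  (b) Q = 2.136  (c) BW = 6366 Hz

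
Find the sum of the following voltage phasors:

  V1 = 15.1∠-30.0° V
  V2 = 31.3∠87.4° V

Step 1 — Convert each phasor to rectangular form:
  V1 = 15.1·(cos(-30.0°) + j·sin(-30.0°)) = 13.08 - j7.55 V
  V2 = 31.3·(cos(87.4°) + j·sin(87.4°)) = 1.42 + j31.27 V
Step 2 — Sum components: V_total = 14.5 + j23.72 V.
Step 3 — Convert to polar: |V_total| = 27.8 V, ∠V_total = 58.6°.

V_total = 27.8∠58.6° V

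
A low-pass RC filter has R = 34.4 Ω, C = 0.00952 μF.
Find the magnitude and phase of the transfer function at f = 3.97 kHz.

Step 1 — Angular frequency: ω = 2π·3970 = 2.494e+04 rad/s.
Step 2 — Transfer function: H(jω) = 1/(1 + jωRC).
Step 3 — Denominator: 1 + jωRC = 1 + j·2.494e+04·34.4·9.52e-09 = 1 + j0.008169.
Step 4 — H = 0.9999 - j0.008168.
Step 5 — Magnitude: |H| = 1 (-0.0 dB); phase: φ = -0.5°.

|H| = 1 (-0.0 dB), φ = -0.5°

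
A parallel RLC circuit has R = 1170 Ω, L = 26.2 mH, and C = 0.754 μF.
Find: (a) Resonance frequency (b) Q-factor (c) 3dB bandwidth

Step 1 — Resonance: ω₀ = 1/√(LC) = 1/√(0.0262·7.54e-07) = 7115 rad/s.
Step 2 — f₀ = ω₀/(2π) = 1132 Hz.
Step 3 — Parallel Q: Q = R/(ω₀L) = 1170/(7115·0.0262) = 6.277.
Step 4 — Bandwidth: Δω = ω₀/Q = 1134 rad/s; BW = Δω/(2π) = 180.4 Hz.

(a) f₀ = 1132 Hz  (b) Q = 6.277  (c) BW = 180.4 Hz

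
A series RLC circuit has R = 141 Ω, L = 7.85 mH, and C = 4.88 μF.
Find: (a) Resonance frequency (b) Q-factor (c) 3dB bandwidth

Step 1 — Resonance: ω₀ = 1/√(LC) = 1/√(0.00785·4.88e-06) = 5109 rad/s.
Step 2 — f₀ = ω₀/(2π) = 813.2 Hz.
Step 3 — Series Q: Q = ω₀L/R = 5109·0.00785/141 = 0.2844.
Step 4 — Bandwidth: Δω = ω₀/Q = 1.796e+04 rad/s; BW = Δω/(2π) = 2859 Hz.

(a) f₀ = 813.2 Hz  (b) Q = 0.2844  (c) BW = 2859 Hz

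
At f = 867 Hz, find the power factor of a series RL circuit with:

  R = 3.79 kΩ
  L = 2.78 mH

Step 1 — Angular frequency: ω = 2π·f = 2π·867 = 5448 rad/s.
Step 2 — Component impedances:
  R: Z = R = 3790 Ω
  L: Z = jωL = j·5448·0.00278 = 0 + j15.14 Ω
Step 3 — Series combination: Z_total = R + L = 3790 + j15.14 Ω = 3790∠0.2° Ω.
Step 4 — Power factor: PF = cos(φ) = Re(Z)/|Z| = 3790/3790 = 1.
Step 5 — Type: Im(Z) = 15.14 ⇒ lagging (phase φ = 0.2°).

PF = 1 (lagging, φ = 0.2°)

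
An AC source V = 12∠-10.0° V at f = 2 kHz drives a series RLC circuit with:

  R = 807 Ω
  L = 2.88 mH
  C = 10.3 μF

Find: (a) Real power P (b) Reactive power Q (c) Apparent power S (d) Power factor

Step 1 — Angular frequency: ω = 2π·f = 2π·2000 = 1.257e+04 rad/s.
Step 2 — Component impedances:
  R: Z = R = 807 Ω
  L: Z = jωL = j·1.257e+04·0.00288 = 0 + j36.19 Ω
  C: Z = 1/(jωC) = -j/(ω·C) = 0 - j7.726 Ω
Step 3 — Series combination: Z_total = R + L + C = 807 + j28.47 Ω = 807.5∠2.0° Ω.
Step 4 — Source phasor: V = 12∠-10.0° V = 11.82 - j2.084 V.
Step 5 — Current: I = V / Z = 0.01453 - j0.003095 A = 0.01486∠-12.0° A.
Step 6 — Complex power: S = V·I* = 0.1782 + j0.006286 VA.
Step 7 — Real power: P = Re(S) = 0.1782 W.
Step 8 — Reactive power: Q = Im(S) = 0.006286 VAR.
Step 9 — Apparent power: |S| = 0.1783 VA.
Step 10 — Power factor: PF = P/|S| = 0.9994 (lagging).

(a) P = 0.1782 W  (b) Q = 0.006286 VAR  (c) S = 0.1783 VA  (d) PF = 0.9994 (lagging)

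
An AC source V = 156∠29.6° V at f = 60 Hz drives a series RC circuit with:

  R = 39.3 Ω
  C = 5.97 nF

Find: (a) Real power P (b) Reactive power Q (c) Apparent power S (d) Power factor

Step 1 — Angular frequency: ω = 2π·f = 2π·60 = 377 rad/s.
Step 2 — Component impedances:
  R: Z = R = 39.3 Ω
  C: Z = 1/(jωC) = -j/(ω·C) = 0 - j4.443e+05 Ω
Step 3 — Series combination: Z_total = R + C = 39.3 - j4.443e+05 Ω = 4.443e+05∠-90.0° Ω.
Step 4 — Source phasor: V = 156∠29.6° V = 135.6 + j77.05 V.
Step 5 — Current: I = V / Z = -0.0001734 + j0.0003053 A = 0.0003511∠119.6° A.
Step 6 — Complex power: S = V·I* = 4.845e-06 - j0.05477 VA.
Step 7 — Real power: P = Re(S) = 4.845e-06 W.
Step 8 — Reactive power: Q = Im(S) = -0.05477 VAR.
Step 9 — Apparent power: |S| = 0.05477 VA.
Step 10 — Power factor: PF = P/|S| = 8.845e-05 (leading).

(a) P = 4.845e-06 W  (b) Q = -0.05477 VAR  (c) S = 0.05477 VA  (d) PF = 8.845e-05 (leading)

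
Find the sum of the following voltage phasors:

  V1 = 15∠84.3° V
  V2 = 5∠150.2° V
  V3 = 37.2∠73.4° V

Step 1 — Convert each phasor to rectangular form:
  V1 = 15·(cos(84.3°) + j·sin(84.3°)) = 1.49 + j14.93 V
  V2 = 5·(cos(150.2°) + j·sin(150.2°)) = -4.339 + j2.485 V
  V3 = 37.2·(cos(73.4°) + j·sin(73.4°)) = 10.63 + j35.65 V
Step 2 — Sum components: V_total = 7.779 + j53.06 V.
Step 3 — Convert to polar: |V_total| = 53.63 V, ∠V_total = 81.7°.

V_total = 53.63∠81.7° V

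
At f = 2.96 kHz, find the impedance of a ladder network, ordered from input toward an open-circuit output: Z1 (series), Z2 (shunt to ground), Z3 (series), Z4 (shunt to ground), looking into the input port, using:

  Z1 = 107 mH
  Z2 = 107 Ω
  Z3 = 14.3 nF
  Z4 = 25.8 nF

Step 1 — Angular frequency: ω = 2π·f = 2π·2960 = 1.86e+04 rad/s.
Step 2 — Component impedances:
  Z1: Z = jωL = j·1.86e+04·0.107 = 0 + j1990 Ω
  Z2: Z = R = 107 Ω
  Z3: Z = 1/(jωC) = -j/(ω·C) = 0 - j3760 Ω
  Z4: Z = 1/(jωC) = -j/(ω·C) = 0 - j2084 Ω
Step 3 — Ladder network (open output): work backward from the far end, alternating series and parallel combinations. Z_in = 107 + j1988 Ω = 1991∠86.9° Ω.

Z = 107 + j1988 Ω = 1991∠86.9° Ω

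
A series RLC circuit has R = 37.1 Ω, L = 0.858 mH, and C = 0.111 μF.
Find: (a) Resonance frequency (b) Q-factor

Step 1 — Resonance condition Im(Z)=0 gives ω₀ = 1/√(LC).
Step 2 — ω₀ = 1/√(0.000858·1.11e-07) = 1.025e+05 rad/s.
Step 3 — f₀ = ω₀/(2π) = 1.631e+04 Hz.
Step 4 — Series Q: Q = ω₀L/R = 1.025e+05·0.000858/37.1 = 2.37.

(a) f₀ = 1.631e+04 Hz  (b) Q = 2.37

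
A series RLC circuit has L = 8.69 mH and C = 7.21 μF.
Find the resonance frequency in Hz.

Step 1 — Resonance condition Im(Z)=0 gives ω₀ = 1/√(LC).
Step 2 — ω₀ = 1/√(0.00869·7.21e-06) = 3995 rad/s.
Step 3 — f₀ = ω₀/(2π) = 635.8 Hz.

f₀ = 635.8 Hz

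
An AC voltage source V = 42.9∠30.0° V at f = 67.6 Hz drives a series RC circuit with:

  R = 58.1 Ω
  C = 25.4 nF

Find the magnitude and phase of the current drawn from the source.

Step 1 — Angular frequency: ω = 2π·f = 2π·67.6 = 424.7 rad/s.
Step 2 — Component impedances:
  R: Z = R = 58.1 Ω
  C: Z = 1/(jωC) = -j/(ω·C) = 0 - j9.269e+04 Ω
Step 3 — Series combination: Z_total = R + C = 58.1 - j9.269e+04 Ω = 9.269e+04∠-90.0° Ω.
Step 4 — Source phasor: V = 42.9∠30.0° V = 37.15 + j21.45 V.
Step 5 — Ohm's law: I = V / Z_total = (37.15 + j21.45) / (58.1 - j9.269e+04) = -0.0002312 + j0.000401 A.
Step 6 — Convert to polar: |I| = 0.0004628 A, ∠I = 120.0°.

I = 0.0004628∠120.0° A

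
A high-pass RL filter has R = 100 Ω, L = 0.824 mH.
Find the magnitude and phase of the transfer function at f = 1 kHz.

Step 1 — Angular frequency: ω = 2π·1000 = 6283 rad/s.
Step 2 — Transfer function: H(jω) = jωL/(R + jωL).
Step 3 — Numerator jωL = j·5.177; denominator R + jωL = 100 + j5.177.
Step 4 — H = 0.002673 + j0.05164.
Step 5 — Magnitude: |H| = 0.0517 (-25.7 dB); phase: φ = 87.0°.

|H| = 0.0517 (-25.7 dB), φ = 87.0°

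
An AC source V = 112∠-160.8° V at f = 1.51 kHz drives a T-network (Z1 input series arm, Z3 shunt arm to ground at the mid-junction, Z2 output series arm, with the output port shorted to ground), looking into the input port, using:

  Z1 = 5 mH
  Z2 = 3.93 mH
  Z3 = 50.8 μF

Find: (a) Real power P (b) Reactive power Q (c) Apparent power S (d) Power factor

Step 1 — Angular frequency: ω = 2π·f = 2π·1510 = 9488 rad/s.
Step 2 — Component impedances:
  Z1: Z = jωL = j·9488·0.005 = 0 + j47.44 Ω
  Z2: Z = jωL = j·9488·0.00393 = 0 + j37.29 Ω
  Z3: Z = 1/(jωC) = -j/(ω·C) = 0 - j2.075 Ω
Step 3 — With the output port shorted to ground, the output series arm Z2 runs from the junction to ground; the shunt arm Z3 also runs from the junction to ground. They appear in parallel: Z3 || Z2 = 0 - j2.197 Ω.
Step 4 — Series with input arm Z1: Z_in = Z1 + (Z3 || Z2) = 0 + j45.24 Ω = 45.24∠90.0° Ω.
Step 5 — Source phasor: V = 112∠-160.8° V = -105.8 - j36.83 V.
Step 6 — Current: I = V / Z = -0.8142 + j2.338 A = 2.476∠109.2° A.
Step 7 — Complex power: S = V·I* = 0 + j277.3 VA.
Step 8 — Real power: P = Re(S) = 0 W.
Step 9 — Reactive power: Q = Im(S) = 277.3 VAR.
Step 10 — Apparent power: |S| = 277.3 VA.
Step 11 — Power factor: PF = P/|S| = 0 (lagging).

(a) P = 0 W  (b) Q = 277.3 VAR  (c) S = 277.3 VA  (d) PF = 0 (lagging)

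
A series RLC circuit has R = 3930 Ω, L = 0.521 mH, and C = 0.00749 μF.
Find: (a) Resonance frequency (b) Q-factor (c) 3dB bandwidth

Step 1 — Resonance: ω₀ = 1/√(LC) = 1/√(0.000521·7.49e-09) = 5.062e+05 rad/s.
Step 2 — f₀ = ω₀/(2π) = 8.057e+04 Hz.
Step 3 — Series Q: Q = ω₀L/R = 5.062e+05·0.000521/3930 = 0.06711.
Step 4 — Bandwidth: Δω = ω₀/Q = 7.543e+06 rad/s; BW = Δω/(2π) = 1.201e+06 Hz.

(a) f₀ = 8.057e+04 Hz  (b) Q = 0.06711  (c) BW = 1.201e+06 Hz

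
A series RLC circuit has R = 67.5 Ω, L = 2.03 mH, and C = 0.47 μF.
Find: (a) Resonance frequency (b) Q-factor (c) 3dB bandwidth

Step 1 — Resonance: ω₀ = 1/√(LC) = 1/√(0.00203·4.7e-07) = 3.237e+04 rad/s.
Step 2 — f₀ = ω₀/(2π) = 5153 Hz.
Step 3 — Series Q: Q = ω₀L/R = 3.237e+04·0.00203/67.5 = 0.9736.
Step 4 — Bandwidth: Δω = ω₀/Q = 3.325e+04 rad/s; BW = Δω/(2π) = 5292 Hz.

(a) f₀ = 5153 Hz  (b) Q = 0.9736  (c) BW = 5292 Hz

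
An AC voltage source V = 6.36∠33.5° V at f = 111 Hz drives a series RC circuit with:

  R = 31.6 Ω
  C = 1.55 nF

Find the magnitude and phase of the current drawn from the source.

Step 1 — Angular frequency: ω = 2π·f = 2π·111 = 697.4 rad/s.
Step 2 — Component impedances:
  R: Z = R = 31.6 Ω
  C: Z = 1/(jωC) = -j/(ω·C) = 0 - j9.251e+05 Ω
Step 3 — Series combination: Z_total = R + C = 31.6 - j9.251e+05 Ω = 9.251e+05∠-90.0° Ω.
Step 4 — Source phasor: V = 6.36∠33.5° V = 5.304 + j3.51 V.
Step 5 — Ohm's law: I = V / Z_total = (5.304 + j3.51) / (31.6 - j9.251e+05) = -3.795e-06 + j5.733e-06 A.
Step 6 — Convert to polar: |I| = 6.875e-06 A, ∠I = 123.5°.

I = 6.875e-06∠123.5° A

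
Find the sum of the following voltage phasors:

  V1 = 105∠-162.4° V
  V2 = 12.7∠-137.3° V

Step 1 — Convert each phasor to rectangular form:
  V1 = 105·(cos(-162.4°) + j·sin(-162.4°)) = -100.1 - j31.75 V
  V2 = 12.7·(cos(-137.3°) + j·sin(-137.3°)) = -9.333 - j8.613 V
Step 2 — Sum components: V_total = -109.4 - j40.36 V.
Step 3 — Convert to polar: |V_total| = 116.6 V, ∠V_total = -159.8°.

V_total = 116.6∠-159.8° V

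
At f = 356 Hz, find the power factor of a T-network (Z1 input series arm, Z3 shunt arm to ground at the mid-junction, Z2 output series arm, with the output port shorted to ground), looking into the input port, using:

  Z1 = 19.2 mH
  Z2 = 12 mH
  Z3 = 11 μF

Step 1 — Angular frequency: ω = 2π·f = 2π·356 = 2237 rad/s.
Step 2 — Component impedances:
  Z1: Z = jωL = j·2237·0.0192 = 0 + j42.95 Ω
  Z2: Z = jωL = j·2237·0.012 = 0 + j26.84 Ω
  Z3: Z = 1/(jωC) = -j/(ω·C) = 0 - j40.64 Ω
Step 3 — With the output port shorted to ground, the output series arm Z2 runs from the junction to ground; the shunt arm Z3 also runs from the junction to ground. They appear in parallel: Z3 || Z2 = 0 + j79.05 Ω.
Step 4 — Series with input arm Z1: Z_in = Z1 + (Z3 || Z2) = 0 + j122 Ω = 122∠90.0° Ω.
Step 5 — Power factor: PF = cos(φ) = Re(Z)/|Z| = 0/122 = 0.
Step 6 — Type: Im(Z) = 122 ⇒ lagging (phase φ = 90.0°).

PF = 0 (lagging, φ = 90.0°)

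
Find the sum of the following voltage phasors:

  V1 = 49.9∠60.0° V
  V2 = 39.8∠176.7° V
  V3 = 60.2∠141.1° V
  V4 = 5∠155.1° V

Step 1 — Convert each phasor to rectangular form:
  V1 = 49.9·(cos(60.0°) + j·sin(60.0°)) = 24.95 + j43.21 V
  V2 = 39.8·(cos(176.7°) + j·sin(176.7°)) = -39.73 + j2.291 V
  V3 = 60.2·(cos(141.1°) + j·sin(141.1°)) = -46.85 + j37.8 V
  V4 = 5·(cos(155.1°) + j·sin(155.1°)) = -4.535 + j2.105 V
Step 2 — Sum components: V_total = -66.17 + j85.41 V.
Step 3 — Convert to polar: |V_total| = 108 V, ∠V_total = 127.8°.

V_total = 108∠127.8° V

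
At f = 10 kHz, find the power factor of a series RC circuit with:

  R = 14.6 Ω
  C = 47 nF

Step 1 — Angular frequency: ω = 2π·f = 2π·1e+04 = 6.283e+04 rad/s.
Step 2 — Component impedances:
  R: Z = R = 14.6 Ω
  C: Z = 1/(jωC) = -j/(ω·C) = 0 - j338.6 Ω
Step 3 — Series combination: Z_total = R + C = 14.6 - j338.6 Ω = 338.9∠-87.5° Ω.
Step 4 — Power factor: PF = cos(φ) = Re(Z)/|Z| = 14.6/338.9 = 0.04308.
Step 5 — Type: Im(Z) = -338.6 ⇒ leading (phase φ = -87.5°).

PF = 0.04308 (leading, φ = -87.5°)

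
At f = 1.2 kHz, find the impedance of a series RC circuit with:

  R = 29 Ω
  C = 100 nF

Step 1 — Angular frequency: ω = 2π·f = 2π·1200 = 7540 rad/s.
Step 2 — Component impedances:
  R: Z = R = 29 Ω
  C: Z = 1/(jωC) = -j/(ω·C) = 0 - j1326 Ω
Step 3 — Series combination: Z_total = R + C = 29 - j1326 Ω = 1327∠-88.7° Ω.

Z = 29 - j1326 Ω = 1327∠-88.7° Ω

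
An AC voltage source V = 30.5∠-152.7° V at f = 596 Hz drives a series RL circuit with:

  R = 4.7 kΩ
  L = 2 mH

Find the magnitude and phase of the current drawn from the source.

Step 1 — Angular frequency: ω = 2π·f = 2π·596 = 3745 rad/s.
Step 2 — Component impedances:
  R: Z = R = 4700 Ω
  L: Z = jωL = j·3745·0.002 = 0 + j7.49 Ω
Step 3 — Series combination: Z_total = R + L = 4700 + j7.49 Ω = 4700∠0.1° Ω.
Step 4 — Source phasor: V = 30.5∠-152.7° V = -27.1 - j13.99 V.
Step 5 — Ohm's law: I = V / Z_total = (-27.1 - j13.99) / (4700 + j7.49) = -0.005771 - j0.002967 A.
Step 6 — Convert to polar: |I| = 0.006489 A, ∠I = -152.8°.

I = 0.006489∠-152.8° A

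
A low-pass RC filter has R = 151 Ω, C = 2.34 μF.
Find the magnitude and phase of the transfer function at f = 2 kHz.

Step 1 — Angular frequency: ω = 2π·2000 = 1.257e+04 rad/s.
Step 2 — Transfer function: H(jω) = 1/(1 + jωRC).
Step 3 — Denominator: 1 + jωRC = 1 + j·1.257e+04·151·2.34e-06 = 1 + j4.44.
Step 4 — H = 0.04827 - j0.2143.
Step 5 — Magnitude: |H| = 0.2197 (-13.2 dB); phase: φ = -77.3°.

|H| = 0.2197 (-13.2 dB), φ = -77.3°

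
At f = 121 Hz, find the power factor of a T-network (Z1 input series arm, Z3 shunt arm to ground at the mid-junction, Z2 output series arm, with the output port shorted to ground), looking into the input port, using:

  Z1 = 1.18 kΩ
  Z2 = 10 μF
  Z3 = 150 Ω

Step 1 — Angular frequency: ω = 2π·f = 2π·121 = 760.3 rad/s.
Step 2 — Component impedances:
  Z1: Z = R = 1180 Ω
  Z2: Z = 1/(jωC) = -j/(ω·C) = 0 - j131.5 Ω
  Z3: Z = R = 150 Ω
Step 3 — With the output port shorted to ground, the output series arm Z2 runs from the junction to ground; the shunt arm Z3 also runs from the junction to ground. They appear in parallel: Z3 || Z2 = 65.2 - j74.36 Ω.
Step 4 — Series with input arm Z1: Z_in = Z1 + (Z3 || Z2) = 1245 - j74.36 Ω = 1247∠-3.4° Ω.
Step 5 — Power factor: PF = cos(φ) = Re(Z)/|Z| = 1245.2/1247.4 = 0.9982.
Step 6 — Type: Im(Z) = -74.36 ⇒ leading (phase φ = -3.4°).

PF = 0.9982 (leading, φ = -3.4°)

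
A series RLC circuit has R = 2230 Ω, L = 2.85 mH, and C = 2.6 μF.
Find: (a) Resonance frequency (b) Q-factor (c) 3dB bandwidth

Step 1 — Resonance: ω₀ = 1/√(LC) = 1/√(0.00285·2.6e-06) = 1.162e+04 rad/s.
Step 2 — f₀ = ω₀/(2π) = 1849 Hz.
Step 3 — Series Q: Q = ω₀L/R = 1.162e+04·0.00285/2230 = 0.01485.
Step 4 — Bandwidth: Δω = ω₀/Q = 7.825e+05 rad/s; BW = Δω/(2π) = 1.245e+05 Hz.

(a) f₀ = 1849 Hz  (b) Q = 0.01485  (c) BW = 1.245e+05 Hz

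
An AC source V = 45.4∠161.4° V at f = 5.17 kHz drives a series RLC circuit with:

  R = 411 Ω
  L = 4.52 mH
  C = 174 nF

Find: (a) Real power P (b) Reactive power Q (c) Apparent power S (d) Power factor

Step 1 — Angular frequency: ω = 2π·f = 2π·5170 = 3.248e+04 rad/s.
Step 2 — Component impedances:
  R: Z = R = 411 Ω
  L: Z = jωL = j·3.248e+04·0.00452 = 0 + j146.8 Ω
  C: Z = 1/(jωC) = -j/(ω·C) = 0 - j176.9 Ω
Step 3 — Series combination: Z_total = R + L + C = 411 - j30.09 Ω = 412.1∠-4.2° Ω.
Step 4 — Source phasor: V = 45.4∠161.4° V = -43.03 + j14.48 V.
Step 5 — Current: I = V / Z = -0.1067 + j0.02742 A = 0.1102∠165.6° A.
Step 6 — Complex power: S = V·I* = 4.988 - j0.3652 VA.
Step 7 — Real power: P = Re(S) = 4.988 W.
Step 8 — Reactive power: Q = Im(S) = -0.3652 VAR.
Step 9 — Apparent power: |S| = 5.002 VA.
Step 10 — Power factor: PF = P/|S| = 0.9973 (leading).

(a) P = 4.988 W  (b) Q = -0.3652 VAR  (c) S = 5.002 VA  (d) PF = 0.9973 (leading)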